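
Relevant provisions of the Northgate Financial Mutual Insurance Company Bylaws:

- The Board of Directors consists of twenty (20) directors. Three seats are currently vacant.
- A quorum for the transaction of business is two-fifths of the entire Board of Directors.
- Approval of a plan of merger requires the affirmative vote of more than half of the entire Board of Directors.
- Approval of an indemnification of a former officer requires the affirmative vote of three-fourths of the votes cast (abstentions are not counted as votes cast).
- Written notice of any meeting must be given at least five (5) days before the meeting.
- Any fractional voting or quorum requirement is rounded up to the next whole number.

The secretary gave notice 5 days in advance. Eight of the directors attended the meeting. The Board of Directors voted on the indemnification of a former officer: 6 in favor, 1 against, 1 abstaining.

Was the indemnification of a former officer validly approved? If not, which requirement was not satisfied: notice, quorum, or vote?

Valid — all requirements satisfied.

Notice: 5 days given; 5 required (5 ≥ 5). Satisfied.
Quorum: 8 present; quorum is 8. Satisfied.
Vote: the indemnification of a former officer requires three-fourths of the votes cast (8 present − 1 abstaining = 7). 3/4 of 7 = 5.25, rounded up to 6, so 6 affirmative votes are needed; 6 voted in favor. Satisfied.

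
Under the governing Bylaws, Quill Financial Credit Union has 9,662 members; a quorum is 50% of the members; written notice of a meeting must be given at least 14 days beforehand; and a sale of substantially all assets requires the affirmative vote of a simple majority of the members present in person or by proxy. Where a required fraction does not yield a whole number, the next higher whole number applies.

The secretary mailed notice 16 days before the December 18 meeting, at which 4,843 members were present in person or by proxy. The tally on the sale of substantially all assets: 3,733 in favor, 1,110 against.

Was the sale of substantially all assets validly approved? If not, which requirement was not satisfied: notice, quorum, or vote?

Valid — all requirements satisfied.

Notice: 16 days given; 14 required. Satisfied.
Quorum: 50% of 9,662 = 4,831; 4,843 present. Satisfied.
Vote: requires a majority of those present (4,843); a majority of 4843 is 2422, so 2,422 needed; 3,733 in favor. Satisfied.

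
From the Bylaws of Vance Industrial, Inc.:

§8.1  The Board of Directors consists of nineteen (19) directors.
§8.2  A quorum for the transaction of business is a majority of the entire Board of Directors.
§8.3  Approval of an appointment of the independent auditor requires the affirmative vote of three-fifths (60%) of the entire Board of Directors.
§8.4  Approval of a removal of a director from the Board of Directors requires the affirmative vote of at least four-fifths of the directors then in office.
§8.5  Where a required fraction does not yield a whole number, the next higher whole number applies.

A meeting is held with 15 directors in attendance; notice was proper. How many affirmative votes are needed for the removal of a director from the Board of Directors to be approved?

16

The removal of a director from the Board of Directors requires four-fifths of the directors then in office (19).
4/5 of 19 = 15.20, rounded up to 16.
(Only 15 can vote, so the removal of a director from the Board of Directors cannot pass at this meeting, but the required vote is still 16.)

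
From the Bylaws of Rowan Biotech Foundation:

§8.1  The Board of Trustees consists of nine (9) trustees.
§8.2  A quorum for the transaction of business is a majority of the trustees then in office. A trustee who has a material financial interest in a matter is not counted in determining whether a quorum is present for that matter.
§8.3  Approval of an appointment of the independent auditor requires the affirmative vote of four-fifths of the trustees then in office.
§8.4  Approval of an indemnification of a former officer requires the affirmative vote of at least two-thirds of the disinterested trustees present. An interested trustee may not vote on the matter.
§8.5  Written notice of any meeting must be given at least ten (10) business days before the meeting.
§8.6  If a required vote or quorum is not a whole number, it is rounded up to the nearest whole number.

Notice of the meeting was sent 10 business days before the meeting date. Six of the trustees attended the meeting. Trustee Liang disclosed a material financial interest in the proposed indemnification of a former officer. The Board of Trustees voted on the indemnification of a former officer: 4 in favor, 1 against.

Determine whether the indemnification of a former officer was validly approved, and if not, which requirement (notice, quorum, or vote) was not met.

Valid — all requirements satisfied.

Notice: 10 business days given; 10 required (10 ≥ 10). Satisfied.
Quorum: 6 present, but the 1 interested trustee does not count, leaving 5. Quorum is 5. Satisfied.
Vote: the indemnification of a former officer requires two-thirds of the disinterested trustees present (6 − 1 = 5). 2/3 of 5 = 3.33, rounded up to 4, so 4 affirmative votes are needed; 4 voted in favor. Satisfied.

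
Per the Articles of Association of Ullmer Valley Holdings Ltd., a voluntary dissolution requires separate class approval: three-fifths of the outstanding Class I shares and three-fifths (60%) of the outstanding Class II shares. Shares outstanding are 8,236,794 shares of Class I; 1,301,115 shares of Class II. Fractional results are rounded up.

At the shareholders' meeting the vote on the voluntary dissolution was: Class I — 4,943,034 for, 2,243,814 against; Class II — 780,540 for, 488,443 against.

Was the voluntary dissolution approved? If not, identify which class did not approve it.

Class I: 3/5 of 8236794 = 4942076.40, rounded up to 4942077; 4,942,077 required, 4,943,034 in favor — approved.
Class II: 3/5 of 1301115 = 780669; 780,669 required, 780,540 in favor — not approved.

Not approved — the Class II shares did not give the required vote.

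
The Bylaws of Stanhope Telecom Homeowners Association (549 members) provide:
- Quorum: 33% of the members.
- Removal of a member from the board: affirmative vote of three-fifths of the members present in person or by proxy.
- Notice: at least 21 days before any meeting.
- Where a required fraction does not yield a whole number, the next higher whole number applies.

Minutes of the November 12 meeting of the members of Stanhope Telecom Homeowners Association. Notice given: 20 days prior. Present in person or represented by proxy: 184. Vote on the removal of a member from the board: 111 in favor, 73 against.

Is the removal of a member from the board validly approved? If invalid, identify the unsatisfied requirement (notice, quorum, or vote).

Invalid — notice requirement not satisfied.

Notice: 20 days given; 21 required. Not satisfied.
Quorum: 33% of 549 = 181.17, rounded up to 182; 184 present. Satisfied.
Vote: requires three-fifths of those present (184); 3/5 of 184 = 110.40, rounded up to 111, so 111 needed; 111 in favor. Satisfied.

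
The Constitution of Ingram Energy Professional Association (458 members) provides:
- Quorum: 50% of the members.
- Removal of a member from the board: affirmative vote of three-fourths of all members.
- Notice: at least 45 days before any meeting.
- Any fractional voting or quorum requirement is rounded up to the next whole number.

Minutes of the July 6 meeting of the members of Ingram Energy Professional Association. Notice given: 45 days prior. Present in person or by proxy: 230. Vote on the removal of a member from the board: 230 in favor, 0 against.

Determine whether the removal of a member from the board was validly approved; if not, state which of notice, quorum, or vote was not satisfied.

Notice: 45 days given; 45 required. Satisfied.
Quorum: 50% of 458 = 229; 230 present. Satisfied.
Vote: requires three-fourths of all members (458); 3/4 of 458 = 343.50, rounded up to 344, so 344 needed; 230 in favor. Not satisfied.

Invalid — vote requirement not satisfied.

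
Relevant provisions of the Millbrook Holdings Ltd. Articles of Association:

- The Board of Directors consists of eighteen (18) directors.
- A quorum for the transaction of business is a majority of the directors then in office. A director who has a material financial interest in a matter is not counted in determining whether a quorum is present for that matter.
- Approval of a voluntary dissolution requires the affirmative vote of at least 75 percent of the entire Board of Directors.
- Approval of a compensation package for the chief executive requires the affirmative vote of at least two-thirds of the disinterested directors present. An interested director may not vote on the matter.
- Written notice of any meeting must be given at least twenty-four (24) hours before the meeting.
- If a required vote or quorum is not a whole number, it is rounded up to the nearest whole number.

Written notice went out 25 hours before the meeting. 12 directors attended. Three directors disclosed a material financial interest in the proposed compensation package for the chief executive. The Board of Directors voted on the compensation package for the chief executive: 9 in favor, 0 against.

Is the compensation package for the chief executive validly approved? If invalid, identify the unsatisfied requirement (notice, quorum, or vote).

Invalid — quorum requirement not satisfied.

Notice: 25 hours given; 24 required (25 ≥ 24). Satisfied.
Quorum: 12 present, but the 3 interested directors do not count, leaving 9. Quorum is 10. Not satisfied.
Vote: the compensation package for the chief executive requires two-thirds of the disinterested directors present (12 − 3 = 9). 2/3 of 9 = 6, so 6 affirmative votes are needed; 9 voted in favor. Satisfied. (Moot — without a quorum no business can be validly transacted.)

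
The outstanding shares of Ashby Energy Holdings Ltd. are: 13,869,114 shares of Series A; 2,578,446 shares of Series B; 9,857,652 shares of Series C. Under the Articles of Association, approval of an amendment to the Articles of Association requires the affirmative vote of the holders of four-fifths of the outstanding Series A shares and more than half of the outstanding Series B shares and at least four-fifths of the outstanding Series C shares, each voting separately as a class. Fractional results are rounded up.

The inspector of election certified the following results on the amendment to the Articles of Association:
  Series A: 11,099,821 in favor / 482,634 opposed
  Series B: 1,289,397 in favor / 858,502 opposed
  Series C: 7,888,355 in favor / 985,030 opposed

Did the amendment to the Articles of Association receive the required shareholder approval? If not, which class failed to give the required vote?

Series A: 4/5 of 13869114 = 11095291.20, rounded up to 11095292; 11,095,292 required, 11,099,821 in favor — approved.
Series B: a majority of 2578446 is 1289224; 1,289,224 required, 1,289,397 in favor — approved.
Series C: 4/5 of 9857652 = 7886121.60, rounded up to 7886122; 7,886,122 required, 7,888,355 in favor — approved.

Approved — every class gave the required vote.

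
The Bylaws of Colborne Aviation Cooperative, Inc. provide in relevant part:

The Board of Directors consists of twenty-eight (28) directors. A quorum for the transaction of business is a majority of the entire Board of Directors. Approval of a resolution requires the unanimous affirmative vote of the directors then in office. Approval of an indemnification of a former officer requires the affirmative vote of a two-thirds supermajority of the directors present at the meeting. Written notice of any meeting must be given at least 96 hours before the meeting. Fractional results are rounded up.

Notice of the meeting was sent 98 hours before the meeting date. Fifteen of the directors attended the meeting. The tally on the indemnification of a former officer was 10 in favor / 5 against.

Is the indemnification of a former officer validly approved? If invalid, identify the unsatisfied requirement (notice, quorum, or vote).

Notice: 98 hours given; 96 required (98 ≥ 96). Satisfied.
Quorum: 15 present; quorum is 15. Satisfied.
Vote: the indemnification of a former officer requires two-thirds of the directors present (15). 2/3 of 15 = 10, so 10 affirmative votes are needed; 10 voted in favor. Satisfied.

Valid — all requirements satisfied.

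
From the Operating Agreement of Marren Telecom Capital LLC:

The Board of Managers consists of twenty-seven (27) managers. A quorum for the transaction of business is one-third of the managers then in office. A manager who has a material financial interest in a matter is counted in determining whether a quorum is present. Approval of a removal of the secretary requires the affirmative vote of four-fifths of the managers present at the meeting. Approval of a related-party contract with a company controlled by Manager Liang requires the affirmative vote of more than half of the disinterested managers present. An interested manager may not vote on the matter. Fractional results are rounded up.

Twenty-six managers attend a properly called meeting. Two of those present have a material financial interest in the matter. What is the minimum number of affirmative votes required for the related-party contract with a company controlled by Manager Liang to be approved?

13

The related-party contract with a company controlled by Manager Liang requires a majority of the disinterested managers present (26 − 2 = 24).
A majority of 24 is 13.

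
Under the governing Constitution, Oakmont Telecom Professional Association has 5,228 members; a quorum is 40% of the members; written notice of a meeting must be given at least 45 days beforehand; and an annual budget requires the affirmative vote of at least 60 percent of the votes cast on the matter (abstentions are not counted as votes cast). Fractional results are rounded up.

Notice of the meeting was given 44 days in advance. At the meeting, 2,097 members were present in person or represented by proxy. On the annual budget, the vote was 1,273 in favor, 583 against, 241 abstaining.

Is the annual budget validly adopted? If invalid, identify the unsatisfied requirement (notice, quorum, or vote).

Notice: 44 days given; 45 required. Not satisfied.
Quorum: 40% of 5,228 = 2,091.20, rounded up to 2,092; 2,097 present. Satisfied.
Vote: requires three-fifths of the votes cast (2,097 − 241 abstaining = 1,856); 3/5 of 1856 = 1113.60, rounded up to 1114, so 1,114 needed; 1,273 in favor. Satisfied.

Invalid — notice requirement not satisfied.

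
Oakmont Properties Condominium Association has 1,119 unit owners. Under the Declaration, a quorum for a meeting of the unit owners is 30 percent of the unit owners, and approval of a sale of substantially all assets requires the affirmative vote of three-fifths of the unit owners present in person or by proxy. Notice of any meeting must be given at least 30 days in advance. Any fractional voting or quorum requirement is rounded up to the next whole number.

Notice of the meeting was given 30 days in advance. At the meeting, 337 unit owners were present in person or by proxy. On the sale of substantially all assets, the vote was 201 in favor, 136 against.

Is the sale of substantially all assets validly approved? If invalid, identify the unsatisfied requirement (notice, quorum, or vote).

Invalid — vote requirement not satisfied.

Notice: 30 days given; 30 required. Satisfied.
Quorum: 30% of 1,119 = 335.70, rounded up to 336; 337 present. Satisfied.
Vote: requires three-fifths of those present (337); 3/5 of 337 = 202.20, rounded up to 203, so 203 needed; 201 in favor. Not satisfied.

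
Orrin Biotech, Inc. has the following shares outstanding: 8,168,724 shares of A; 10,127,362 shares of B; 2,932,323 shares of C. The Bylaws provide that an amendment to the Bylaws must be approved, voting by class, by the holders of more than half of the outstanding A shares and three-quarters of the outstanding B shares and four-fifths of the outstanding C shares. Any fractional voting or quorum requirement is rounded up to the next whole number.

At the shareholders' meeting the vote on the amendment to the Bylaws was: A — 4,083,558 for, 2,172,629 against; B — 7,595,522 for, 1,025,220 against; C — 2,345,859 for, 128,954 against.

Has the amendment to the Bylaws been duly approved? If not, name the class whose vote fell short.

Not approved — the A shares did not give the required vote.

A: a majority of 8168724 is 4084363; 4,084,363 required, 4,083,558 in favor — not approved.
B: 3/4 of 10127362 = 7595521.50, rounded up to 7595522; 7,595,522 required, 7,595,522 in favor — approved.
C: 4/5 of 2932323 = 2345858.40, rounded up to 2345859; 2,345,859 required, 2,345,859 in favor — approved.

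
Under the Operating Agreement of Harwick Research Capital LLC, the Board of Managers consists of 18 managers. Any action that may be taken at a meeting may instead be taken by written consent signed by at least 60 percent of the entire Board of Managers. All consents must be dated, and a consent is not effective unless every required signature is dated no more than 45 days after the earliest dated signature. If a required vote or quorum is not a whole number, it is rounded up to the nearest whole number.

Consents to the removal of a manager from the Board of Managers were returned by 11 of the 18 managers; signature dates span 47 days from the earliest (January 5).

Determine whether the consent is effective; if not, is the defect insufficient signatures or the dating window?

Not effective — dating-window requirement not satisfied.

Signatures required: at least 60 percent of 18 — 3/5 of 18 = 10.80, rounded up to 11, so 11 needed; 11 signed. Sufficient.
Dating window: the latest signature is 47 days after the earliest; the limit is 45 days. Outside the window.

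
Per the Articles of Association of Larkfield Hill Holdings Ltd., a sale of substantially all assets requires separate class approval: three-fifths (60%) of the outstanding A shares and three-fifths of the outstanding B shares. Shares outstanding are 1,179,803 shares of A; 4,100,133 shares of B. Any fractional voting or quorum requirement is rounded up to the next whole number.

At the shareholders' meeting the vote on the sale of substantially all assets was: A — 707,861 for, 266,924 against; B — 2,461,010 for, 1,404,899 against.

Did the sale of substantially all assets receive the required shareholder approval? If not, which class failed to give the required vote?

A: 3/5 of 1179803 = 707881.80, rounded up to 707882; 707,882 required, 707,861 in favor — not approved.
B: 3/5 of 4100133 = 2460079.80, rounded up to 2460080; 2,460,080 required, 2,461,010 in favor — approved.

Not approved — the A shares did not give the required vote.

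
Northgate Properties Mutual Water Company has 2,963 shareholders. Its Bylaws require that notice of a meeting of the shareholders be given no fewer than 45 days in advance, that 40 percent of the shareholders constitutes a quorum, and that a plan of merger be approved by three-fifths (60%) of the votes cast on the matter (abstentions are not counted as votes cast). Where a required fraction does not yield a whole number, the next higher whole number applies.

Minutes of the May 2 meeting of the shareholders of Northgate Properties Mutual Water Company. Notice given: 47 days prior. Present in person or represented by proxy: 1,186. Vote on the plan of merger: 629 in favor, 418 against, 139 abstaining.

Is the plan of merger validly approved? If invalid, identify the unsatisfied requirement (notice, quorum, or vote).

Notice: 47 days given; 45 required. Satisfied.
Quorum: 40% of 2,963 = 1,185.20, rounded up to 1,186; 1,186 present. Satisfied.
Vote: requires three-fifths of the votes cast (1,186 − 139 abstaining = 1,047); 3/5 of 1047 = 628.20, rounded up to 629, so 629 needed; 629 in favor. Satisfied.

Valid — all requirements satisfied.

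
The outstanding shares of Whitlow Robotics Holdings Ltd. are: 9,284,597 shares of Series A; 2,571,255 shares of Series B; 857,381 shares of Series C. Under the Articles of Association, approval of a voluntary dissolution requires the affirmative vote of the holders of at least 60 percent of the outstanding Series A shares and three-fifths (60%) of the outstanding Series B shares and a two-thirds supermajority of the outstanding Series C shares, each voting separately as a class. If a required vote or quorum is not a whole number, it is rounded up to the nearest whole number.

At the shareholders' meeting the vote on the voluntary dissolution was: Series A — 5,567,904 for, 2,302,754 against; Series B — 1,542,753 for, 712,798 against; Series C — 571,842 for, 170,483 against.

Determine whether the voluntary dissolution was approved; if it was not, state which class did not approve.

Not approved — the Series A shares did not give the required vote.

Series A: 3/5 of 9284597 = 5570758.20, rounded up to 5570759; 5,570,759 required, 5,567,904 in favor — not approved.
Series B: 3/5 of 2571255 = 1542753; 1,542,753 required, 1,542,753 in favor — approved.
Series C: 2/3 of 857381 = 571587.33, rounded up to 571588; 571,588 required, 571,842 in favor — approved.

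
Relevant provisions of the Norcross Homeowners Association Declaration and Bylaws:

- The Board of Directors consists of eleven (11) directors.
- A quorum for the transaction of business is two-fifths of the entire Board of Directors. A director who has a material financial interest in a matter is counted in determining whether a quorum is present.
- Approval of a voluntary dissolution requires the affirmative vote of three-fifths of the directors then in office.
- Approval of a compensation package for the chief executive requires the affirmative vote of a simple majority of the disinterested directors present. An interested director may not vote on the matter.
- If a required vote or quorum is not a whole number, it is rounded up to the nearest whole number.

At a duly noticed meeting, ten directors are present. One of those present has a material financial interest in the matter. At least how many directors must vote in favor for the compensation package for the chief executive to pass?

The compensation package for the chief executive requires a majority of the disinterested directors present (10 − 1 = 9).
A majority of 9 is 5.

5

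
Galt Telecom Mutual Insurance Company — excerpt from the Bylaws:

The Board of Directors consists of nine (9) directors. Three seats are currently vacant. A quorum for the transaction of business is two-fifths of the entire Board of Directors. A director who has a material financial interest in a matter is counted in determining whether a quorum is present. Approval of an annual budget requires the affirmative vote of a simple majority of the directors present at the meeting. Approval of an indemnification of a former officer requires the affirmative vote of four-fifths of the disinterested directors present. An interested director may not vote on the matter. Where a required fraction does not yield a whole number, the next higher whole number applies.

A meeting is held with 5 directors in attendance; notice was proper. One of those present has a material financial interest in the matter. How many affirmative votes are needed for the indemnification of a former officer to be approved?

The indemnification of a former officer requires four-fifths of the disinterested directors present (5 − 1 = 4).
4/5 of 4 = 3.20, rounded up to 4.

4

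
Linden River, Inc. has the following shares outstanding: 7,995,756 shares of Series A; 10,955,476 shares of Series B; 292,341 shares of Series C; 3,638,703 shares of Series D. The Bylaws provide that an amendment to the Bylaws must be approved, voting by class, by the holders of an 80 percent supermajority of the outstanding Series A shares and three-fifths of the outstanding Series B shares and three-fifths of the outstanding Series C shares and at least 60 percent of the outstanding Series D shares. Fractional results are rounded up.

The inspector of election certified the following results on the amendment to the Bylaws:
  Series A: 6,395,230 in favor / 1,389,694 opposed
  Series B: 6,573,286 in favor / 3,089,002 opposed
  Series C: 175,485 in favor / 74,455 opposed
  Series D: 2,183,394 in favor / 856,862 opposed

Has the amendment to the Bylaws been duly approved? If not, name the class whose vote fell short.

Series A: 4/5 of 7995756 = 6396604.80, rounded up to 6396605; 6,396,605 required, 6,395,230 in favor — not approved.
Series B: 3/5 of 10955476 = 6573285.60, rounded up to 6573286; 6,573,286 required, 6,573,286 in favor — approved.
Series C: 3/5 of 292341 = 175404.60, rounded up to 175405; 175,405 required, 175,485 in favor — approved.
Series D: 3/5 of 3638703 = 2183221.80, rounded up to 2183222; 2,183,222 required, 2,183,394 in favor — approved.

Not approved — the Series A shares did not give the required vote.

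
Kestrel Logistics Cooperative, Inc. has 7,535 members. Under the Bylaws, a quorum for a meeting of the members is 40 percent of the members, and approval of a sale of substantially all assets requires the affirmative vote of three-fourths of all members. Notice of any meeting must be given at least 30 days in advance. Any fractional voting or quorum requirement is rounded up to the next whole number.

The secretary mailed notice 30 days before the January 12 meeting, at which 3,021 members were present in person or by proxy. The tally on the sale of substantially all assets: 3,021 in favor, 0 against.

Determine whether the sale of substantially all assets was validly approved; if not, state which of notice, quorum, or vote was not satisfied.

Notice: 30 days given; 30 required. Satisfied.
Quorum: 40% of 7,535 = 3,014; 3,021 present. Satisfied.
Vote: requires three-fourths of all members (7,535); 3/4 of 7535 = 5651.25, rounded up to 5652, so 5,652 needed; 3,021 in favor. Not satisfied.

Invalid — vote requirement not satisfied.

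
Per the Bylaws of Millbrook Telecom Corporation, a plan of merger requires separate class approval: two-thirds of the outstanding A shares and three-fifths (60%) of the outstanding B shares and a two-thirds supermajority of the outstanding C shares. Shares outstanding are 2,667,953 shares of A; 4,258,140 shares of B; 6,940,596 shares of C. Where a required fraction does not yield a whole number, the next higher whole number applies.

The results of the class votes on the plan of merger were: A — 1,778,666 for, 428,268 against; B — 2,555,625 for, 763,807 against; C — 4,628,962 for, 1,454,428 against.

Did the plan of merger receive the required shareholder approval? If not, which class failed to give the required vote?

A: 2/3 of 2667953 = 1778635.33, rounded up to 1778636; 1,778,636 required, 1,778,666 in favor — approved.
B: 3/5 of 4258140 = 2554884; 2,554,884 required, 2,555,625 in favor — approved.
C: 2/3 of 6940596 = 4627064; 4,627,064 required, 4,628,962 in favor — approved.

Approved — every class gave the required vote.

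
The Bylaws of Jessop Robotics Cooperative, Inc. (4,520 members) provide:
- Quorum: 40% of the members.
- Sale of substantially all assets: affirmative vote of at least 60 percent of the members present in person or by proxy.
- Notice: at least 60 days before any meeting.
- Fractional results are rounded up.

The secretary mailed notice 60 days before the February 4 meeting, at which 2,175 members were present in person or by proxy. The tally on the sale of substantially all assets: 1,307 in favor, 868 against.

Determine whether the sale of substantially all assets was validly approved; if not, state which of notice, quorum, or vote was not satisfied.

Valid — all requirements satisfied.

Notice: 60 days given; 60 required. Satisfied.
Quorum: 40% of 4,520 = 1,808; 2,175 present. Satisfied.
Vote: requires three-fifths of those present (2,175); 3/5 of 2175 = 1305, so 1,305 needed; 1,307 in favor. Satisfied.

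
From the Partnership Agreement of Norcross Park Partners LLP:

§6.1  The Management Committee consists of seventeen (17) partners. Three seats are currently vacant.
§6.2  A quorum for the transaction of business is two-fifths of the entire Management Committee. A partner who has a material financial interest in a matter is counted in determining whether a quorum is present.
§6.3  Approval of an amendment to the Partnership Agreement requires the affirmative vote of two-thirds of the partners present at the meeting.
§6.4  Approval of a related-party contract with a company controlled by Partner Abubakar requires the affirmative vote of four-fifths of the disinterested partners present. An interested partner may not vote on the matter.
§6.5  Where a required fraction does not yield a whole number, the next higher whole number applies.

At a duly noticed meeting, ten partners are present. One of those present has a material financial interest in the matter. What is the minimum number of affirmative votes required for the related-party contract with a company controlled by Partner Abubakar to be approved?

8

The related-party contract with a company controlled by Partner Abubakar requires four-fifths of the disinterested partners present (10 − 1 = 9).
4/5 of 9 = 7.20, rounded up to 8.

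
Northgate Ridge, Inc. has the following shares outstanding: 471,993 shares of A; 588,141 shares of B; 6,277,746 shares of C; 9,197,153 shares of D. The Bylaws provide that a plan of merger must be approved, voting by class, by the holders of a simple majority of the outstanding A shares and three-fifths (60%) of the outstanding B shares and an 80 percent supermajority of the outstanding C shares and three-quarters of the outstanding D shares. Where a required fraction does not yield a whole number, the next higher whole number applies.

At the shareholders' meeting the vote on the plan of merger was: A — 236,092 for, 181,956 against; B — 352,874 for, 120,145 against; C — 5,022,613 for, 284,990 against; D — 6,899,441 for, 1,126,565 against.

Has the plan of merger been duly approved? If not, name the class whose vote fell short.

Not approved — the B shares did not give the required vote.

A: a majority of 471993 is 235997; 235,997 required, 236,092 in favor — approved.
B: 3/5 of 588141 = 352884.60, rounded up to 352885; 352,885 required, 352,874 in favor — not approved.
C: 4/5 of 6277746 = 5022196.80, rounded up to 5022197; 5,022,197 required, 5,022,613 in favor — approved.
D: 3/4 of 9197153 = 6897864.75, rounded up to 6897865; 6,897,865 required, 6,899,441 in favor — approved.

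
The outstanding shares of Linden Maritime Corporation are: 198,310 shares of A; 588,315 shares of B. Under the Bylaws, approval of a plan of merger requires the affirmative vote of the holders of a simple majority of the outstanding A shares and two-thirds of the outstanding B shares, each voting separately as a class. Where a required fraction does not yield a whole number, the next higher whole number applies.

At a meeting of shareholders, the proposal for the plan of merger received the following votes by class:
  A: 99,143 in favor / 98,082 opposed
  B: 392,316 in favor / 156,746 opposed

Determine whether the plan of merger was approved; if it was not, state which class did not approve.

A: a majority of 198310 is 99156; 99,156 required, 99,143 in favor — not approved.
B: 2/3 of 588315 = 392210; 392,210 required, 392,316 in favor — approved.

Not approved — the A shares did not give the required vote.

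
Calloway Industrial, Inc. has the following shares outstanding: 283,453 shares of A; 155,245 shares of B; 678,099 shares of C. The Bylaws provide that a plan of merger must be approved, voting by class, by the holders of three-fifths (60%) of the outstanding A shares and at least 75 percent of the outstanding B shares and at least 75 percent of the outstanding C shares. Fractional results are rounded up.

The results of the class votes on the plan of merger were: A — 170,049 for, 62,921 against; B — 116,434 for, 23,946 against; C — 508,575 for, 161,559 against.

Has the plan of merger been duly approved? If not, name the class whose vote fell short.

A: 3/5 of 283453 = 170071.80, rounded up to 170072; 170,072 required, 170,049 in favor — not approved.
B: 3/4 of 155245 = 116433.75, rounded up to 116434; 116,434 required, 116,434 in favor — approved.
C: 3/4 of 678099 = 508574.25, rounded up to 508575; 508,575 required, 508,575 in favor — approved.

Not approved — the A shares did not give the required vote.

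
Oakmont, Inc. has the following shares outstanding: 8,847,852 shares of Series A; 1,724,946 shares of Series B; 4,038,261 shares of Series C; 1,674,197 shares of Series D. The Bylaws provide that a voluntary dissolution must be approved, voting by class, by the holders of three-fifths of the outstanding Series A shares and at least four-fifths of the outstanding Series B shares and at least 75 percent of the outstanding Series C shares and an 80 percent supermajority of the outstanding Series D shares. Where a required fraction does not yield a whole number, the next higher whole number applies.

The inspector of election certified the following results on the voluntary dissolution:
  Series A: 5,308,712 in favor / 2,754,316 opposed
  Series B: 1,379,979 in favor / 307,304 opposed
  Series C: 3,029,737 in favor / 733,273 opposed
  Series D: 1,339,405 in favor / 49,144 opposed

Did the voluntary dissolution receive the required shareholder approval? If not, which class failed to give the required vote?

Approved — every class gave the required vote.

Series A: 3/5 of 8847852 = 5308711.20, rounded up to 5308712; 5,308,712 required, 5,308,712 in favor — approved.
Series B: 4/5 of 1724946 = 1379956.80, rounded up to 1379957; 1,379,957 required, 1,379,979 in favor — approved.
Series C: 3/4 of 4038261 = 3028695.75, rounded up to 3028696; 3,028,696 required, 3,029,737 in favor — approved.
Series D: 4/5 of 1674197 = 1339357.60, rounded up to 1339358; 1,339,358 required, 1,339,405 in favor — approved.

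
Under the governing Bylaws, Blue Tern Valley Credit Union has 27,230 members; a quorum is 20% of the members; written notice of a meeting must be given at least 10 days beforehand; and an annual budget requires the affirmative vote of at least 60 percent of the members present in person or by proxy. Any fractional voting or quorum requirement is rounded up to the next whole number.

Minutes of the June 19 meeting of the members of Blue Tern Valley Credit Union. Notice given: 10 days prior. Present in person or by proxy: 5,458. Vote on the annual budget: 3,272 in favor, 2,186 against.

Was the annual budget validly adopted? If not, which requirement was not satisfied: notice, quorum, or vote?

Invalid — vote requirement not satisfied.

Notice: 10 days given; 10 required. Satisfied.
Quorum: 20% of 27,230 = 5,446; 5,458 present. Satisfied.
Vote: requires three-fifths of those present (5,458); 3/5 of 5458 = 3274.80, rounded up to 3275, so 3,275 needed; 3,272 in favor. Not satisfied.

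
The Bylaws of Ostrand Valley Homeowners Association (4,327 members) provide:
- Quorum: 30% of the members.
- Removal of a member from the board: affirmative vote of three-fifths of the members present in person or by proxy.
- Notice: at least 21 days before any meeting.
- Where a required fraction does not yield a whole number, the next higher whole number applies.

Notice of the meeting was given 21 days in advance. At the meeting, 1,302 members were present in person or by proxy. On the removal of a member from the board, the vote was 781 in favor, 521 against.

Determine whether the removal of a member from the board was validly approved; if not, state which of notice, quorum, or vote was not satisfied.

Invalid — vote requirement not satisfied.

Notice: 21 days given; 21 required. Satisfied.
Quorum: 30% of 4,327 = 1,298.10, rounded up to 1,299; 1,302 present. Satisfied.
Vote: requires three-fifths of those present (1,302); 3/5 of 1302 = 781.20, rounded up to 782, so 782 needed; 781 in favor. Not satisfied.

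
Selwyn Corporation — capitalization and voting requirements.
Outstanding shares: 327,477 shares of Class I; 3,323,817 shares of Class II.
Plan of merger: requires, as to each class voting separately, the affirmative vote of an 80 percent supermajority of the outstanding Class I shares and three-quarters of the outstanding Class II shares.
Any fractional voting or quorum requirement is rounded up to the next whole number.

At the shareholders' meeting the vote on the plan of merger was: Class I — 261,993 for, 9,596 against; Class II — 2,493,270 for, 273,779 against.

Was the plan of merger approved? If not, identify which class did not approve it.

Class I: 4/5 of 327477 = 261981.60, rounded up to 261982; 261,982 required, 261,993 in favor — approved.
Class II: 3/4 of 3323817 = 2492862.75, rounded up to 2492863; 2,492,863 required, 2,493,270 in favor — approved.

Approved — every class gave the required vote.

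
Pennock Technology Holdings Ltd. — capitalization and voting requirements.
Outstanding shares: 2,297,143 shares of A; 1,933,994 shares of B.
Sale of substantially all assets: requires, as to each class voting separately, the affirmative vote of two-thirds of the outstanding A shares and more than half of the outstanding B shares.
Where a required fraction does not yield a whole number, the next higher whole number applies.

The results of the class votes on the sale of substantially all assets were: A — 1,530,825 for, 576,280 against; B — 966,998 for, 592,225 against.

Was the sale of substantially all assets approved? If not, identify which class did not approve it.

A: 2/3 of 2297143 = 1531428.67, rounded up to 1531429; 1,531,429 required, 1,530,825 in favor — not approved.
B: a majority of 1933994 is 966998; 966,998 required, 966,998 in favor — approved.

Not approved — the A shares did not give the required vote.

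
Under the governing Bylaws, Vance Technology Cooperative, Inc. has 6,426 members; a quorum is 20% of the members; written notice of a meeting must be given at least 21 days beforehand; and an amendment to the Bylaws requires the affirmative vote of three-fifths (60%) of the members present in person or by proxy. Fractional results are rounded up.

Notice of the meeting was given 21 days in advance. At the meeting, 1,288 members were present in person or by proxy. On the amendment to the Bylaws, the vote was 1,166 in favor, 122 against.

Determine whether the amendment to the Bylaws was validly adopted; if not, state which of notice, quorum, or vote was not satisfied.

Valid — all requirements satisfied.

Notice: 21 days given; 21 required. Satisfied.
Quorum: 20% of 6,426 = 1,285.20, rounded up to 1,286; 1,288 present. Satisfied.
Vote: requires three-fifths of those present (1,288); 3/5 of 1288 = 772.80, rounded up to 773, so 773 needed; 1,166 in favor. Satisfied.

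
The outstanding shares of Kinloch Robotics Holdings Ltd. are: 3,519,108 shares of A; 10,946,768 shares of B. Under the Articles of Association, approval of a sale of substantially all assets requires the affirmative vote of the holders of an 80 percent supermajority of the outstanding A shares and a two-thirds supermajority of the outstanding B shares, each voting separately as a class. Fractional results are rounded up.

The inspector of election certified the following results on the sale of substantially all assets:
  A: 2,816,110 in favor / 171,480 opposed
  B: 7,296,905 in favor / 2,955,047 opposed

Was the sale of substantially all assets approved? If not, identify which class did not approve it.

Not approved — the B shares did not give the required vote.

A: 4/5 of 3519108 = 2815286.40, rounded up to 2815287; 2,815,287 required, 2,816,110 in favor — approved.
B: 2/3 of 10946768 = 7297845.33, rounded up to 7297846; 7,297,846 required, 7,296,905 in favor — not approved.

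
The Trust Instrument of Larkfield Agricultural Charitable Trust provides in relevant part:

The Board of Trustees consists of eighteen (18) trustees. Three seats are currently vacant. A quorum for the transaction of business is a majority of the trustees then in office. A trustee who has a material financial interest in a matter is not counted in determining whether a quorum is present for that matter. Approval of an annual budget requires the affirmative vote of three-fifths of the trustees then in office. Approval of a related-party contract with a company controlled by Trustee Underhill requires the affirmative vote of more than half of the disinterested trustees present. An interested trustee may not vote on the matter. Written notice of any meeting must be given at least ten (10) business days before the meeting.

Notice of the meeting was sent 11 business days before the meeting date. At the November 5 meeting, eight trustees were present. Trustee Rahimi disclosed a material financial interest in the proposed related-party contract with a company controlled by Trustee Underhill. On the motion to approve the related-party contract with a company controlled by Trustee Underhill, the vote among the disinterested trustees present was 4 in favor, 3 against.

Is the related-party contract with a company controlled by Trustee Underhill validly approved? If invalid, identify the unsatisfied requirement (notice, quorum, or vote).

Notice: 11 business days given; 10 required (11 ≥ 10). Satisfied.
Quorum: 8 present, but the 1 interested trustee does not count, leaving 7. Quorum is 8. Not satisfied.
Vote: the related-party contract with a company controlled by Trustee Underhill requires a majority of the disinterested trustees present (8 − 1 = 7). A majority of 7 is 4, so 4 affirmative votes are needed; 4 voted in favor. Satisfied. (Moot — without a quorum no business can be validly transacted.)

Invalid — quorum requirement not satisfied.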